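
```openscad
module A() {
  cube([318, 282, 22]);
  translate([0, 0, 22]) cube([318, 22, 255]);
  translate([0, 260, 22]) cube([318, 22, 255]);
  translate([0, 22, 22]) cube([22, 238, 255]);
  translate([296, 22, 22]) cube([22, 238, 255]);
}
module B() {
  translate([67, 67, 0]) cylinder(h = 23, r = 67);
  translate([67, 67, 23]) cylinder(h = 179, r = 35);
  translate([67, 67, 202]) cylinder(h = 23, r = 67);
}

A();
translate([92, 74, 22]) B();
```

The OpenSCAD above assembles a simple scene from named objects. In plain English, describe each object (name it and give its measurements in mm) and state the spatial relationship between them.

A is an open-topped rectangular box: outside dimensions 318×282×277 mm, with a uniform wall and base thickness of 22 mm. The base is a full 318×282 slab on the floor; four walls sit on top of the base. The front and back walls (the −y and +y sides) span the full width; the two side walls fit between them.

B is a spool: two coaxial disc flanges of radius 67 mm and thickness 23 mm, joined by a core cylinder of radius 35 mm and height 179 mm. The lower flange rests on z = 0 and the three cylinders share a vertical axis.

The spool sits inside the open box, centred.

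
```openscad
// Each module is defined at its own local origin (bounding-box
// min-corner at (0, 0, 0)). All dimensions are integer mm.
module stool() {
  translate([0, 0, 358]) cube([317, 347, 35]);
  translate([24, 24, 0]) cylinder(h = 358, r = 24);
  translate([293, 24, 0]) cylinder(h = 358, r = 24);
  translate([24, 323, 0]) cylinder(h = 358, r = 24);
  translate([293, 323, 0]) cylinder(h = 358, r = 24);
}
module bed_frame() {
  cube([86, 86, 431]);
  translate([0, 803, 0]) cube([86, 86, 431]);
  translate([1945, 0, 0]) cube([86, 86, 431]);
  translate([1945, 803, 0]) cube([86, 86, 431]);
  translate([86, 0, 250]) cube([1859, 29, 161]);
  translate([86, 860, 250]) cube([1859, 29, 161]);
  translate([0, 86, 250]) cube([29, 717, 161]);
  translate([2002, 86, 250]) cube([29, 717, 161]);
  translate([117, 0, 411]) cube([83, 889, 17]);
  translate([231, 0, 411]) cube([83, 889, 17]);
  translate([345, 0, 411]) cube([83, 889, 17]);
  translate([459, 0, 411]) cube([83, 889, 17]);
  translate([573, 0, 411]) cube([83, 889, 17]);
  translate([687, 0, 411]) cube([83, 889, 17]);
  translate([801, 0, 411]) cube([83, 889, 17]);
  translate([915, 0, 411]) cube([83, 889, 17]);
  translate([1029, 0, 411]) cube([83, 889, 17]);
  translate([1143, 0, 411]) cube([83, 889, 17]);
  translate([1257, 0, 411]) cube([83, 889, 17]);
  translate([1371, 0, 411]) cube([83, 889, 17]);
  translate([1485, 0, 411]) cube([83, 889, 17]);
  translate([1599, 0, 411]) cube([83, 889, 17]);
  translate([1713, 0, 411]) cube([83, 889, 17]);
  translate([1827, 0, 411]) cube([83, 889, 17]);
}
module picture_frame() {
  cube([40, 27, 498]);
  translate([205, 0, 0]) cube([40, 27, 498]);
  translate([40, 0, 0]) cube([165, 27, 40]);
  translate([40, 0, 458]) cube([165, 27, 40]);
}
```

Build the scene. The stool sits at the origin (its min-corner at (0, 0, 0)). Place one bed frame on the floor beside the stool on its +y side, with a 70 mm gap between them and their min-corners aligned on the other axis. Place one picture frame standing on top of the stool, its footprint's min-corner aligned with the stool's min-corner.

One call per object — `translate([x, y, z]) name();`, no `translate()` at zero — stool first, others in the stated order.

stool();
translate([0, 417, 0]) bed_frame();
translate([0, 0, 393]) picture_frame();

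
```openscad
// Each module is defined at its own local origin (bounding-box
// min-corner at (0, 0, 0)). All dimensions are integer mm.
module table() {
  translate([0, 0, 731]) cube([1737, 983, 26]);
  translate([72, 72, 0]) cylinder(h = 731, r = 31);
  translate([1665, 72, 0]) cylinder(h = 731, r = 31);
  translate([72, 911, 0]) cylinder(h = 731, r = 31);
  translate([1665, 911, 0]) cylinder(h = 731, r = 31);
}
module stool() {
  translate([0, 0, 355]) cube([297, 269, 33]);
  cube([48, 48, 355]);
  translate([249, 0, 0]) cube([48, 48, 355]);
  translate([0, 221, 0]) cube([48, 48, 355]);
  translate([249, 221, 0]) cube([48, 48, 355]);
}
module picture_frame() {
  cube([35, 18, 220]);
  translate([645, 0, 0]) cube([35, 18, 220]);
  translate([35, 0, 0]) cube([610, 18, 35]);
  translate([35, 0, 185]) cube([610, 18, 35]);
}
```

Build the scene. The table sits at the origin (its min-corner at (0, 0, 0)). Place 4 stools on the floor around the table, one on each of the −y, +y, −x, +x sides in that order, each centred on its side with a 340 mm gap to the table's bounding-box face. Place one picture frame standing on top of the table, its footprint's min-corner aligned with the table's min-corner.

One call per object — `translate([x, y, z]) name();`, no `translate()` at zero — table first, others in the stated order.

table();
translate([720, -609, 0]) stool();
translate([720, 1323, 0]) stool();
translate([-637, 357, 0]) stool();
translate([2077, 357, 0]) stool();
translate([0, 0, 757]) picture_frame();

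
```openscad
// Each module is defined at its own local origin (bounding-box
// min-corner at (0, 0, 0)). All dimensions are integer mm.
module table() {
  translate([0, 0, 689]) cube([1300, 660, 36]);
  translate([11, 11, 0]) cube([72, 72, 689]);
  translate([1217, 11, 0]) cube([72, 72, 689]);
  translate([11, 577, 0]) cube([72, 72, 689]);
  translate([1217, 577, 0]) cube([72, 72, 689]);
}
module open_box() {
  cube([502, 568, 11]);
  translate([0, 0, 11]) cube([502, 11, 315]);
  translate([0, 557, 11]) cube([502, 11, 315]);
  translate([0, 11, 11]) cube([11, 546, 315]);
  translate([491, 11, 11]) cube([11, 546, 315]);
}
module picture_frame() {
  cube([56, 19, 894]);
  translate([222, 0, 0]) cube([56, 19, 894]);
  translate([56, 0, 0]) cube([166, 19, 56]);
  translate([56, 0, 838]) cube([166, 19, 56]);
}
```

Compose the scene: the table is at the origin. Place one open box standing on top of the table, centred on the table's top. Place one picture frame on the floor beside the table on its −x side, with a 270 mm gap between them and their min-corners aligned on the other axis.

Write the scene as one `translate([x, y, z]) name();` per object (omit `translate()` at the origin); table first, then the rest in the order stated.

table();
translate([399, 46, 725]) open_box();
translate([-548, 0, 0]) picture_frame();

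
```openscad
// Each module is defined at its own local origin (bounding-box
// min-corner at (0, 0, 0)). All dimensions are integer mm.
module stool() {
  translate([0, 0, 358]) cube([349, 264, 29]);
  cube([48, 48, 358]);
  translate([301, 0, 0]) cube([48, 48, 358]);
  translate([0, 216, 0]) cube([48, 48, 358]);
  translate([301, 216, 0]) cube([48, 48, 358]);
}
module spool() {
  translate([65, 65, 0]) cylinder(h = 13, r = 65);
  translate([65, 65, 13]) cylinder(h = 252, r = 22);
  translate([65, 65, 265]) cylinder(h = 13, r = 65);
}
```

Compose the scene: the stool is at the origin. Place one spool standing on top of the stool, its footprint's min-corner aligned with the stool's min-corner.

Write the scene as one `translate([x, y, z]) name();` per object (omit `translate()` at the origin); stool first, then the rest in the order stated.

stool();
translate([0, 0, 387]) spool();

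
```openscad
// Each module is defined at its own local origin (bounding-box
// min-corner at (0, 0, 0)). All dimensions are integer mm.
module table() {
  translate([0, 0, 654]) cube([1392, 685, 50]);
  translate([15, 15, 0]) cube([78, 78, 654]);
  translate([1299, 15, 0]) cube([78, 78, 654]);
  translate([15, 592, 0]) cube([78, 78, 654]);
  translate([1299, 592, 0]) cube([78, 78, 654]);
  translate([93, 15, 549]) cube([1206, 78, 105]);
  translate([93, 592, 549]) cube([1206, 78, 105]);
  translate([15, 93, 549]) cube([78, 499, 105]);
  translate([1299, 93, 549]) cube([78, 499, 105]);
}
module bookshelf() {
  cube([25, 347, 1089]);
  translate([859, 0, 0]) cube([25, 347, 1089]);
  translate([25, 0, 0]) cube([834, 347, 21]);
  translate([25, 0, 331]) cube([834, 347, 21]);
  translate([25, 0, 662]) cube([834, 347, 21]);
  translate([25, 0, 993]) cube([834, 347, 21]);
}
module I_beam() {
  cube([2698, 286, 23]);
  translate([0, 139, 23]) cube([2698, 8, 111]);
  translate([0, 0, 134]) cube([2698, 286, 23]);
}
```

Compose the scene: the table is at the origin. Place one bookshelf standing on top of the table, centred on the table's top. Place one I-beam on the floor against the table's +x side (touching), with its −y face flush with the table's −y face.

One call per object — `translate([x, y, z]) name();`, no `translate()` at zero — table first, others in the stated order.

table();
translate([254, 169, 704]) bookshelf();
translate([1392, 0, 0]) I_beam();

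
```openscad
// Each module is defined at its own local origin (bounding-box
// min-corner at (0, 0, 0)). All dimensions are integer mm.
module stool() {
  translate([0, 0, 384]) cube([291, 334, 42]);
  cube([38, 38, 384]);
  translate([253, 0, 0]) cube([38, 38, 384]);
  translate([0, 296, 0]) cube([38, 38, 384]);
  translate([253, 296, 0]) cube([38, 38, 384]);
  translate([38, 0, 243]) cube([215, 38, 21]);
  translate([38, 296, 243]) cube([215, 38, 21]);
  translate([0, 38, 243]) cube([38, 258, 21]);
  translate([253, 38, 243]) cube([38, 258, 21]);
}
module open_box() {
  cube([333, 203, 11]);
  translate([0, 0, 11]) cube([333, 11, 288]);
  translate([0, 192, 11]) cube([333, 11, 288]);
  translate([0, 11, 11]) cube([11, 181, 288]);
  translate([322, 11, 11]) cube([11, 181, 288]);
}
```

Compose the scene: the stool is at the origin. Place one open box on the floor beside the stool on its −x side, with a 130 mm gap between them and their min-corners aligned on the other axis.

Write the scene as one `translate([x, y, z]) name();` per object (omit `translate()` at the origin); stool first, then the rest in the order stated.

stool();
translate([-463, 0, 0]) open_box();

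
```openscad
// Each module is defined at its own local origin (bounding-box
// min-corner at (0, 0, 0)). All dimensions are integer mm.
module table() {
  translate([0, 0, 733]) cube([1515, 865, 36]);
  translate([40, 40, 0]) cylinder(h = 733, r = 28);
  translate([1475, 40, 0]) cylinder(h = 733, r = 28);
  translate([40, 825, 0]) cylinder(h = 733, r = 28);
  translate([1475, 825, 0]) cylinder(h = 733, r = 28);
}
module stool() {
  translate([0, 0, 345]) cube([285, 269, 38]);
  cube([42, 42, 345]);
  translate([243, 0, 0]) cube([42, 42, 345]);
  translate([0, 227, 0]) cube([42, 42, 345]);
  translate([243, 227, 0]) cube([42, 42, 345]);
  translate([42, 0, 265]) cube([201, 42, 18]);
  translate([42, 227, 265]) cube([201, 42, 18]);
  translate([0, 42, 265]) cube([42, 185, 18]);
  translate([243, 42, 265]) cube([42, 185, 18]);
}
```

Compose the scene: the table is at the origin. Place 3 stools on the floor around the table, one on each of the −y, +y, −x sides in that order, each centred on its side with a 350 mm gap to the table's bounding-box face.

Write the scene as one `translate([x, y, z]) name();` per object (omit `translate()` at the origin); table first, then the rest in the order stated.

table();
translate([615, -619, 0]) stool();
translate([615, 1215, 0]) stool();
translate([-635, 298, 0]) stool();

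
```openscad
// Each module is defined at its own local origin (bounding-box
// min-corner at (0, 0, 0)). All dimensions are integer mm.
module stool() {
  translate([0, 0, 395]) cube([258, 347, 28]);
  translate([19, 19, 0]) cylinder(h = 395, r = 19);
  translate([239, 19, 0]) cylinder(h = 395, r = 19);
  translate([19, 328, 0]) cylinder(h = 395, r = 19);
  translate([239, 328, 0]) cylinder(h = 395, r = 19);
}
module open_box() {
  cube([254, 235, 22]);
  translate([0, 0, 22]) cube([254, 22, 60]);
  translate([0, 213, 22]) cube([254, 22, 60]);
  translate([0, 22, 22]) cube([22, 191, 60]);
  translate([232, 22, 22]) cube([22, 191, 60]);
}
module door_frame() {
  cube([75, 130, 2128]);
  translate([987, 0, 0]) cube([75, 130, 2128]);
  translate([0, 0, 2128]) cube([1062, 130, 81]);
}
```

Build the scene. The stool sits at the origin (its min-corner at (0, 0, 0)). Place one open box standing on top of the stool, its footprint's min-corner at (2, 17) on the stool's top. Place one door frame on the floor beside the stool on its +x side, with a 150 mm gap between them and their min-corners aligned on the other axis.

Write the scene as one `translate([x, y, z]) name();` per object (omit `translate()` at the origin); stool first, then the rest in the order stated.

stool();
translate([2, 17, 423]) open_box();
translate([408, 0, 0]) door_frame();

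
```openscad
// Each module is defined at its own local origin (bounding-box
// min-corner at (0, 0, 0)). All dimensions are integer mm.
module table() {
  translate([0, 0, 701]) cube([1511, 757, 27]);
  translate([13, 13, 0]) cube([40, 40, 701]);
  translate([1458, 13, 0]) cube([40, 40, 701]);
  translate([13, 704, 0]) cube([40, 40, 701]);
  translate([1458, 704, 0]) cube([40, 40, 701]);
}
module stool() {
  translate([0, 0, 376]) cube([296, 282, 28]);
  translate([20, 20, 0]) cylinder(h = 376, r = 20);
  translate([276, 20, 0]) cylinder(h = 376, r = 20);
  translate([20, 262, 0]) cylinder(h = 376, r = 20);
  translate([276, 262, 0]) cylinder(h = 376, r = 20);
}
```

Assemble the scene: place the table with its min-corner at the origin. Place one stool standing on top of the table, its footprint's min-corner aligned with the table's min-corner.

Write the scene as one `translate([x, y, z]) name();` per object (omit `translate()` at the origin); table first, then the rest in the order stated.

table();
translate([0, 0, 728]) stool();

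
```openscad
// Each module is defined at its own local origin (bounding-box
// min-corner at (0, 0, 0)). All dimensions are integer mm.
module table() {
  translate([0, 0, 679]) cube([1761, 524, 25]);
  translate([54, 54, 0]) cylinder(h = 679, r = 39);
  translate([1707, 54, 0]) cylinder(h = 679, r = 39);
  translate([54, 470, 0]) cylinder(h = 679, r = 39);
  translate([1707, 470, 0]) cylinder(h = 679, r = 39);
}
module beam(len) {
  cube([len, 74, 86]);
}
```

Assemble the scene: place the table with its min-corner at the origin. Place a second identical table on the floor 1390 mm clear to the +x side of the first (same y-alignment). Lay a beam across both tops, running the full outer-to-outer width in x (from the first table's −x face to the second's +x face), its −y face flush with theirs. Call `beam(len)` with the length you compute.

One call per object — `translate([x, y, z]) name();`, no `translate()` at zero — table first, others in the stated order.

table();
translate([3151, 0, 0]) table();
translate([0, 0, 704]) beam(4912);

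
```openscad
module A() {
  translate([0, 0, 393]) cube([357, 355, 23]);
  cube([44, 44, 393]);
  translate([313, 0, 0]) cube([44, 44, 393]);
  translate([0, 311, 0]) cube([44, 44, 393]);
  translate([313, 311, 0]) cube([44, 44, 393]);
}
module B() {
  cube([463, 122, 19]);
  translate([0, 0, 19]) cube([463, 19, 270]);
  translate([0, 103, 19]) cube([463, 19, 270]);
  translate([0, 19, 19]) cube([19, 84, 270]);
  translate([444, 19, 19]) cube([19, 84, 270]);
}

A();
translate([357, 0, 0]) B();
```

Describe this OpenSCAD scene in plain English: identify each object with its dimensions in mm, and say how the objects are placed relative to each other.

A is a four-legged stool. The seat is a 357×355×23 mm slab whose top surface is at z = 416 mm; four square legs, each 44×44 mm in cross-section, run from the floor (z = 0) to the underside of the seat, each flush with a corner of the seat.

B is an open storage box with external size 463×122×289 mm and wall thickness 19 mm (the base is also 19 mm thick). The base covers the whole footprint; the four walls stand on the base, with the y-facing walls full-width and the x-facing walls fitting between their inner faces.

The open box is against the stool's +x side, with their −y faces flush.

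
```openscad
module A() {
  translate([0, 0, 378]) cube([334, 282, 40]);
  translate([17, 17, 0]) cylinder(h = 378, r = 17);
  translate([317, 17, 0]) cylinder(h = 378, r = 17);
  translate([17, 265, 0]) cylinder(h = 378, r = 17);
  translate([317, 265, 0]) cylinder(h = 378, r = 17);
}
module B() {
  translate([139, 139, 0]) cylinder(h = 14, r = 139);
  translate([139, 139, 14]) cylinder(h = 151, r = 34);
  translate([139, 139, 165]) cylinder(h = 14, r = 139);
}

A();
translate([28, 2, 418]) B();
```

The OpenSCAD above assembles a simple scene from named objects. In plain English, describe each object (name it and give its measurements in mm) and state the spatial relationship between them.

A is a simple wooden stool: a rectangular seat 334 mm (x) by 282 mm (y), 40 mm thick, top face at z = 418 mm, on four round legs, each 34 mm in diameter. The legs rest on z = 0, each leg's axis is inset half a diameter from the nearest pair of seat edges (so the leg's bounding box is flush with the corner).

B is a spool: two coaxial disc flanges of radius 139 mm and thickness 14 mm, joined by a core cylinder of radius 34 mm and height 151 mm. The lower flange rests on z = 0 and the three cylinders share a vertical axis.

The spool is on top of the stool, centred.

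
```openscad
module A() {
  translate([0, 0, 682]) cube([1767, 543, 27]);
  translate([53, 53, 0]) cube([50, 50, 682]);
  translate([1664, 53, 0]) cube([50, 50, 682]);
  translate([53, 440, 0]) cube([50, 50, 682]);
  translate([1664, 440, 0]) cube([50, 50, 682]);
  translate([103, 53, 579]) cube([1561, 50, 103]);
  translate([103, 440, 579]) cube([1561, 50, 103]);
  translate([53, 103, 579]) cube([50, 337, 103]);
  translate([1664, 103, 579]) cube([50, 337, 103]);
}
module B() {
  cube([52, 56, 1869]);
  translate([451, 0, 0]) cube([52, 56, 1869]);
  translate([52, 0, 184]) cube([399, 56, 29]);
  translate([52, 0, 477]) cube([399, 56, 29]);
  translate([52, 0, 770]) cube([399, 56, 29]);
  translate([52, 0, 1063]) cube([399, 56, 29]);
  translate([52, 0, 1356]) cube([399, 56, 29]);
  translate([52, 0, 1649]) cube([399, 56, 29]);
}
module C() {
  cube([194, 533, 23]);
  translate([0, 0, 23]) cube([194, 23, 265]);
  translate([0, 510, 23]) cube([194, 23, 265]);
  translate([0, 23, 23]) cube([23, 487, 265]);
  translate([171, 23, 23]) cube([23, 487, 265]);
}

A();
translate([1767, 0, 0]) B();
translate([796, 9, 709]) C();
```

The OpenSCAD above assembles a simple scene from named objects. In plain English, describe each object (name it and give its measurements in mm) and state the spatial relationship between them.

A is a rectangular dining table. The top is 1767×543×27 mm with its upper surface at z = 709 mm. It stands on four 50×50 mm square legs, each inset 53 mm from the nearest pair of top edges, running from the floor to the underside of the top. Four apron rails, 50 mm thick and 103 mm tall, run between adjacent legs with their top edges flush with the underside of the top and their outer faces flush with the legs' outer faces.

B is a straight ladder. Two 52×56 mm vertical rails, 1869 mm tall, stand 503 mm apart (outside-to-outside) with their front faces coplanar on the −y side. 6 rungs, each 56 mm deep and 29 mm tall, span between the inner faces of the rails, front faces flush with the rails. The lowest rung's underside is at z = 184 mm and rungs are spaced 293 mm apart (underside to underside).

C is an open-topped rectangular box: outside dimensions 194×533×288 mm, with a uniform wall and base thickness of 23 mm. The base is a full 194×533 slab on the floor; four walls sit on top of the base. The front and back walls (the −y and +y sides) span the full width; the two side walls fit between them.

The ladder is against the table's +x side, with their −y faces flush. The open box is on top of the table.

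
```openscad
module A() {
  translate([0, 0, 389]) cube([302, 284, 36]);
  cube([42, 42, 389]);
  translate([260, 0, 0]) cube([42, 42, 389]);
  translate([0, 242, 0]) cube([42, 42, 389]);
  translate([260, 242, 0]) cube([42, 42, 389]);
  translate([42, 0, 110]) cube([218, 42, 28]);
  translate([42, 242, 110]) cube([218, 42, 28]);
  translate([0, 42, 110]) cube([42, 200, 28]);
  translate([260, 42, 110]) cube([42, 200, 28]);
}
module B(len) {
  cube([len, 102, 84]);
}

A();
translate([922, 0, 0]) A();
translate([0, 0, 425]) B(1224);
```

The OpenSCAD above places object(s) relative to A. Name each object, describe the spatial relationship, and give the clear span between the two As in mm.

A is a stool. B is a beam. A beam spans the tops of two stools. The clear span between the two stools is 620 mm.

Second stool starts at x = 922; first ends at x = 302; clear span = 922 − 302 = 620 mm.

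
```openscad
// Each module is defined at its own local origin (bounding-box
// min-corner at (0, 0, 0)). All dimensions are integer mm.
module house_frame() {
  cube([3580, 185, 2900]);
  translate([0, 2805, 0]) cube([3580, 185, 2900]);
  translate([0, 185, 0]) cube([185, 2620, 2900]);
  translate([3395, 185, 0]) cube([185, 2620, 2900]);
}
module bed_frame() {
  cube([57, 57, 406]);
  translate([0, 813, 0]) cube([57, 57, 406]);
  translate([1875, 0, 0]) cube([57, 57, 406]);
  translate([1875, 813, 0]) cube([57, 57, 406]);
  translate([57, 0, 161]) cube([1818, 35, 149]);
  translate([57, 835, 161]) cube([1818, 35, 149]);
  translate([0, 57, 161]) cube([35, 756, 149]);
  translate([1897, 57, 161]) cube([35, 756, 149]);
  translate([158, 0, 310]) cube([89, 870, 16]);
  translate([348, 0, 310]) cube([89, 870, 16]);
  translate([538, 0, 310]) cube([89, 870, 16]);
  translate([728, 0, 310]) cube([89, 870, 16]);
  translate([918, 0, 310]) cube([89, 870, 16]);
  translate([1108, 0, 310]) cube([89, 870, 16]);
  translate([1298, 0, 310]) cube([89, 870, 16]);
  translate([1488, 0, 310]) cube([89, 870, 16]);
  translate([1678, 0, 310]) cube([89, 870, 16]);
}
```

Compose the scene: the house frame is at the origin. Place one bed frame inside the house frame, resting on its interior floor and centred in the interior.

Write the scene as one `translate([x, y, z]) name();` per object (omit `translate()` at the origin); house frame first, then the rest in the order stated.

house_frame();
translate([824, 1060, 0]) bed_frame();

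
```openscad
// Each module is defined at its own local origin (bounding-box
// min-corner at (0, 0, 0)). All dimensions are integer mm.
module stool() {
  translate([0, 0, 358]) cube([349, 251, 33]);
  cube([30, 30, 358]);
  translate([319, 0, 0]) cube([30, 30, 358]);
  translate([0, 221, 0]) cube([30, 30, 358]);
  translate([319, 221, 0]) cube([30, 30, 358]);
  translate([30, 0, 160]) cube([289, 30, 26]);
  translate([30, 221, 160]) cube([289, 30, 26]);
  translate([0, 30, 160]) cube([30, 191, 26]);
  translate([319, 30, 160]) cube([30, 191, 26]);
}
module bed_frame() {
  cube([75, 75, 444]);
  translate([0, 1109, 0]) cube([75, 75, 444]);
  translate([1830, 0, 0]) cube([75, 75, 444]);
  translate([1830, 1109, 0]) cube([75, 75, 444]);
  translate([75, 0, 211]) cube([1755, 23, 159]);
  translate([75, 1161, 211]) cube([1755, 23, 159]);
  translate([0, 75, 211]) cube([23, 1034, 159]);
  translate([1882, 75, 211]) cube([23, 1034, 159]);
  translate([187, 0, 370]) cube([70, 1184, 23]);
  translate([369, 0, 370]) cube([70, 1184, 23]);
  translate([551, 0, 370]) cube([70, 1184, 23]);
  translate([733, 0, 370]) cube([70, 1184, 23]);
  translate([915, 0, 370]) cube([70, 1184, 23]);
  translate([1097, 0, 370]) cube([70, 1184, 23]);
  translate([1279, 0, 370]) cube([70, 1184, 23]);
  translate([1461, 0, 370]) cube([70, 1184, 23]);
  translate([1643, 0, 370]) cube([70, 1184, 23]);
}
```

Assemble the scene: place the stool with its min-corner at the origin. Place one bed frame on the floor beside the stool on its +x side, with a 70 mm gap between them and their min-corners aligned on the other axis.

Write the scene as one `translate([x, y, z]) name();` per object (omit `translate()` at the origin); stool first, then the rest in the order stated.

stool();
translate([419, 0, 0]) bed_frame();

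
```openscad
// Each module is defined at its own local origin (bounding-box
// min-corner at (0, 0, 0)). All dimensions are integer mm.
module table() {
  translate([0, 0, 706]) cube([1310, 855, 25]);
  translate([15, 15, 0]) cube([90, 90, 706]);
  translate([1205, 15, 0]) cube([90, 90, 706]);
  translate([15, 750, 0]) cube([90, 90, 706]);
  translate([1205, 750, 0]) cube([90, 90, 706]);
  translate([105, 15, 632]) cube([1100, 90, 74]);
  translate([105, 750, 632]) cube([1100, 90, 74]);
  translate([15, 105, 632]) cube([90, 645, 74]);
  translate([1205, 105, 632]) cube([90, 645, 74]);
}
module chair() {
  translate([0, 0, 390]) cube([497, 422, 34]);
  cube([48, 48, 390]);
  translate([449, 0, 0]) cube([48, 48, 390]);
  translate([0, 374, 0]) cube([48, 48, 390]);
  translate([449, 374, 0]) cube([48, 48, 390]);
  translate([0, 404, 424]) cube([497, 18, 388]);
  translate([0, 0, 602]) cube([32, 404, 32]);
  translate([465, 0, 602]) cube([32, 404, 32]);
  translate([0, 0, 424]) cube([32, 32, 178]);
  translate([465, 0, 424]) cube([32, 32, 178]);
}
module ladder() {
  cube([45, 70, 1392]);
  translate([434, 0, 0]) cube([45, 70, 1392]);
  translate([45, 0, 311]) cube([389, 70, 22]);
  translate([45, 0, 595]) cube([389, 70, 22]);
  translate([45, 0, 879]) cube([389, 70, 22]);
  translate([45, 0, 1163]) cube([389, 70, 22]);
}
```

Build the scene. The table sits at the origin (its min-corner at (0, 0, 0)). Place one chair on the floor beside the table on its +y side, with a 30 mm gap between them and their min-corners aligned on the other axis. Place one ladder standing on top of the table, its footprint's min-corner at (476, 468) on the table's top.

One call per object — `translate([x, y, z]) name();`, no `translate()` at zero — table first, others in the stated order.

table();
translate([0, 885, 0]) chair();
translate([476, 468, 731]) ladder();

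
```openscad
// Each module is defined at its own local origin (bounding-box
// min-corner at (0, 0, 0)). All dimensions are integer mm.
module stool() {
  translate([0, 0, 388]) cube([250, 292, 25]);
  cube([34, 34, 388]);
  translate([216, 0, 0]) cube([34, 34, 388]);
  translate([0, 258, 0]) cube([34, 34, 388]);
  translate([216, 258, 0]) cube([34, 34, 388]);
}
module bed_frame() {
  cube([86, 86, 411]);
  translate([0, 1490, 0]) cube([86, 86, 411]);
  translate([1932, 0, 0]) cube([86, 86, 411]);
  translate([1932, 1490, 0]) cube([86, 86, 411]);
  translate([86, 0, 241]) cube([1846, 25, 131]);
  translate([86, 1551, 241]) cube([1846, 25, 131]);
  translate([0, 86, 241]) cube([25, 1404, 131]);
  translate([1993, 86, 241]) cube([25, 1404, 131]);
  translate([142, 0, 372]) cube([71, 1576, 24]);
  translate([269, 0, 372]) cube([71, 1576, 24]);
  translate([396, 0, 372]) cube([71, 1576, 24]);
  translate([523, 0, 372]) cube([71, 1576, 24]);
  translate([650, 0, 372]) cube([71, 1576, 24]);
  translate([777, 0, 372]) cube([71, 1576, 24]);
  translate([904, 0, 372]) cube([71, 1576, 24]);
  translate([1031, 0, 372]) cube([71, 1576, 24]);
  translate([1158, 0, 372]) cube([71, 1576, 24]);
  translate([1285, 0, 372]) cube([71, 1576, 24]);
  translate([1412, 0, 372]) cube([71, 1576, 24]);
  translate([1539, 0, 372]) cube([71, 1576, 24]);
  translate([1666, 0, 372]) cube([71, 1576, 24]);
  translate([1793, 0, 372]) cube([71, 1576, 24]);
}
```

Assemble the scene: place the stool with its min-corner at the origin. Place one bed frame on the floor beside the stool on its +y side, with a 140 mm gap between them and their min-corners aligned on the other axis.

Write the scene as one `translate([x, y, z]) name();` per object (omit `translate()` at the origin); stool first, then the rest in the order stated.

stool();
translate([0, 432, 0]) bed_frame();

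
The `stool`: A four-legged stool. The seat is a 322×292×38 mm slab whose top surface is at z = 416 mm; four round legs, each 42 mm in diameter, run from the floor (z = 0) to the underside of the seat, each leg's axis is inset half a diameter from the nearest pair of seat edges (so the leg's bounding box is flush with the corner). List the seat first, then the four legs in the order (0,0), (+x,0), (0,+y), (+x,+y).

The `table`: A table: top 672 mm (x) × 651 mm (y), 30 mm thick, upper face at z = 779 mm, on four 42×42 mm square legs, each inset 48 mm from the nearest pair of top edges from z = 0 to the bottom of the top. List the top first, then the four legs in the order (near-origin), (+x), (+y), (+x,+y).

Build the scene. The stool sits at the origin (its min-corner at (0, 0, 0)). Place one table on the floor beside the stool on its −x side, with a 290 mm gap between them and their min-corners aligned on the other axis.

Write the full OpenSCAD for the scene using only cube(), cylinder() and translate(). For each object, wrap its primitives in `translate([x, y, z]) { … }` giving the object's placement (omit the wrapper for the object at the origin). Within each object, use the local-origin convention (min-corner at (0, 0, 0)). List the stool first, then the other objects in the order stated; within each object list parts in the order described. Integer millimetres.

translate([0, 0, 378]) cube([322, 292, 38]);
translate([21, 21, 0]) cylinder(h = 378, r = 21);
translate([301, 21, 0]) cylinder(h = 378, r = 21);
translate([21, 271, 0]) cylinder(h = 378, r = 21);
translate([301, 271, 0]) cylinder(h = 378, r = 21);
translate([-962, 0, 0]) {
  translate([0, 0, 749]) cube([672, 651, 30]);
  translate([48, 48, 0]) cube([42, 42, 749]);
  translate([582, 48, 0]) cube([42, 42, 749]);
  translate([48, 561, 0]) cube([42, 42, 749]);
  translate([582, 561, 0]) cube([42, 42, 749]);
}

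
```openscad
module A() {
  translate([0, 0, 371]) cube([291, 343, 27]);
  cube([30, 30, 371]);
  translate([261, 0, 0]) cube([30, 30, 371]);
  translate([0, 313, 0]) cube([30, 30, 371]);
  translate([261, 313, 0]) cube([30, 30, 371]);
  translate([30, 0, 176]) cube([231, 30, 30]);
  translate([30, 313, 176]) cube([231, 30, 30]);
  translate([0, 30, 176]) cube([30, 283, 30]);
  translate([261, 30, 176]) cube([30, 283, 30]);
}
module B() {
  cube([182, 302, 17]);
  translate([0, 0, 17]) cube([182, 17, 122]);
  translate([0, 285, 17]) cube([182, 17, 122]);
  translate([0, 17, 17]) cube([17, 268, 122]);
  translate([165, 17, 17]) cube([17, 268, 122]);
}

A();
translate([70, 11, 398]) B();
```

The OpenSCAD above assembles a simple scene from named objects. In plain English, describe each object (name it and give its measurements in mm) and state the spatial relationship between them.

A is a four-legged stool. The seat is 291×343 mm, 27 mm thick, top at z = 398 mm. It stands on four square legs, each 30×30 mm in cross-section, from z = 0 to the seat underside, each flush with a corner of the seat. Four stretchers, 30 mm wide and 30 mm tall, connect adjacent legs with their undersides at z = 176 mm, each running between the inner faces of the legs it joins and aligned with the legs' outer faces on the other axis.

B is an open-topped rectangular box: outside dimensions 182×302×139 mm, with a uniform wall and base thickness of 17 mm. The base is a full 182×302 slab on the floor; four walls sit on top of the base. The front and back walls (the −y and +y sides) span the full width; the two side walls fit between them.

The open box is on top of the stool.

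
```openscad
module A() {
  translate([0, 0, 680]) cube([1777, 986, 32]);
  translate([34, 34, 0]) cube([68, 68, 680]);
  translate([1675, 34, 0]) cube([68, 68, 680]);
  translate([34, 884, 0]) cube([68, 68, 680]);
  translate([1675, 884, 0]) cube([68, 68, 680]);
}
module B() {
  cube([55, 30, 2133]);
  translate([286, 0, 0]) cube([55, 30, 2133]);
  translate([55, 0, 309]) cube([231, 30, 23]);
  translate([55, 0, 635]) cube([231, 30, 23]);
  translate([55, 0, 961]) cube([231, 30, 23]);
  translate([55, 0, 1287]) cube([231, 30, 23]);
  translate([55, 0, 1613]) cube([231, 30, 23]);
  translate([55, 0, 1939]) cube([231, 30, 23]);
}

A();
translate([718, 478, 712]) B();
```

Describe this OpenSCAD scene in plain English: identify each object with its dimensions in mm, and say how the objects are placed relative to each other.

A is a rectangular dining table. The top is 1777×986×32 mm with its upper surface at z = 712 mm. It stands on four 68×68 mm square legs, each inset 34 mm from the nearest pair of top edges, running from the floor to the underside of the top.

B is a wooden ladder with two side rails of 55×30 mm section and 2133 mm height, set 341 mm apart overall. Between them run 6 rectangular rungs (30 mm deep, 23 mm thick), front faces flush with the rails' −y face. The bottom of the first rung is 309 mm above the floor and each subsequent rung is 326 mm higher than the one below.

The ladder is on top of the table, centred.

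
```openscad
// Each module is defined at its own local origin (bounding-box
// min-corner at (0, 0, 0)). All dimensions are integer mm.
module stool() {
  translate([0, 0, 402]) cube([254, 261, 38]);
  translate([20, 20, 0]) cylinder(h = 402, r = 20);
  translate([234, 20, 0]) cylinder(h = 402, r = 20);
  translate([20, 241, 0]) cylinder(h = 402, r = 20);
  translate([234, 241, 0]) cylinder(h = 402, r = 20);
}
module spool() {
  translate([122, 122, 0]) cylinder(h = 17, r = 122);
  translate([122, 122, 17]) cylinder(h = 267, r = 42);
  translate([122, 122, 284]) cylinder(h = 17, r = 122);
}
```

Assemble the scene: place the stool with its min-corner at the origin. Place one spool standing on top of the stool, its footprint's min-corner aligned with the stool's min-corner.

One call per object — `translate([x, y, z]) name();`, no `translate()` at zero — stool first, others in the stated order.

stool();
translate([0, 0, 440]) spool();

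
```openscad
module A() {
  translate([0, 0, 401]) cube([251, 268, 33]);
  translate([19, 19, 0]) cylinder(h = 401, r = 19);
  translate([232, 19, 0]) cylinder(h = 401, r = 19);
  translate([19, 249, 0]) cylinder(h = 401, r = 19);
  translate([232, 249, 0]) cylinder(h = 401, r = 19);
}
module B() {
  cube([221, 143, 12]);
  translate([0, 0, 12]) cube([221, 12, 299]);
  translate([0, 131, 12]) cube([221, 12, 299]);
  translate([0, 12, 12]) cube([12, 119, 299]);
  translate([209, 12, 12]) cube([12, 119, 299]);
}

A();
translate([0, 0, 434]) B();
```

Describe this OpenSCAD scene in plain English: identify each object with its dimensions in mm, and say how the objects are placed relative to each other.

A is a four-legged stool. The seat is a 251×268×33 mm slab whose top surface is at z = 434 mm; four round legs, each 38 mm in diameter, run from the floor (z = 0) to the underside of the seat, each leg's axis is inset half a diameter from the nearest pair of seat edges (so the leg's bounding box is flush with the corner).

B is an open storage box with external size 221×143×311 mm and wall thickness 12 mm (the base is also 12 mm thick). The base covers the whole footprint; the four walls stand on the base, with the y-facing walls full-width and the x-facing walls fitting between their inner faces.

The open box is on top of the stool.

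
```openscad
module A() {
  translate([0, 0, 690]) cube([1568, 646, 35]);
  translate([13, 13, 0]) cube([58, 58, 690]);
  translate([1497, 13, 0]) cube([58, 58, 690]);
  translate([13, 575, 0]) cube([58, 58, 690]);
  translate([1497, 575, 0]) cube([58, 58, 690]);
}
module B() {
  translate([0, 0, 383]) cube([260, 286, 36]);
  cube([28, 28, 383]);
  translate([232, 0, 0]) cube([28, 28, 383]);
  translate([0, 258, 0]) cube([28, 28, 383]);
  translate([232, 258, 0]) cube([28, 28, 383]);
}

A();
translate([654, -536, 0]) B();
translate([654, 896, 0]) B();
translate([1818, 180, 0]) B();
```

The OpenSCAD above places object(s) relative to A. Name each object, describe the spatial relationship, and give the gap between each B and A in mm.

Each stool's nearest face is 250 mm from the table's bounding box.

A is a table. B is a stool. Three stools sit around the table at the −y, +y, +x sides. The gap between each stool and the table is 250 mm.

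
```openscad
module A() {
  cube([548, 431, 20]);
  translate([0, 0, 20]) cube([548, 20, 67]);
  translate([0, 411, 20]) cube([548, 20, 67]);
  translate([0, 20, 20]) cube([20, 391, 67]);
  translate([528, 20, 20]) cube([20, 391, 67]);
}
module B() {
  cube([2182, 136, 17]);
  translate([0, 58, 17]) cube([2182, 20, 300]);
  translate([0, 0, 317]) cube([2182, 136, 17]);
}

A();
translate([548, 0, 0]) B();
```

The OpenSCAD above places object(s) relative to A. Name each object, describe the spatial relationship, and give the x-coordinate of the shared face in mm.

The open box's +x face and the I-beam's −x face are both at x = 548 mm.

A is an open box. B is an I-beam. The I-beam is against the open box's +x side, with their −y faces flush. The x-coordinate of the shared face is 548 mm.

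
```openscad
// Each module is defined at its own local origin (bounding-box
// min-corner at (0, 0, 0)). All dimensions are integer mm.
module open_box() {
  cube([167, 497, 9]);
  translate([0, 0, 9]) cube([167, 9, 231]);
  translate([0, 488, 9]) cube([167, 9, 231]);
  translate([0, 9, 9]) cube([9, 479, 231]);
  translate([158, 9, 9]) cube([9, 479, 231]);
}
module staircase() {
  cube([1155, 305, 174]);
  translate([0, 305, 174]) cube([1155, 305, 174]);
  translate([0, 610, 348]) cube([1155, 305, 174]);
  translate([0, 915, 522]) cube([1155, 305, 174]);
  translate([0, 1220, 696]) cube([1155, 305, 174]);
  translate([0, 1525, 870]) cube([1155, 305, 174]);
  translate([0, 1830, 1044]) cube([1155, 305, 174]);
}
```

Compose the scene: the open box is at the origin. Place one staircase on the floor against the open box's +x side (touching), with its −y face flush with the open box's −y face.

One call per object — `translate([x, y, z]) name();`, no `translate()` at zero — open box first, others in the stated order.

open_box();
translate([167, 0, 0]) staircase();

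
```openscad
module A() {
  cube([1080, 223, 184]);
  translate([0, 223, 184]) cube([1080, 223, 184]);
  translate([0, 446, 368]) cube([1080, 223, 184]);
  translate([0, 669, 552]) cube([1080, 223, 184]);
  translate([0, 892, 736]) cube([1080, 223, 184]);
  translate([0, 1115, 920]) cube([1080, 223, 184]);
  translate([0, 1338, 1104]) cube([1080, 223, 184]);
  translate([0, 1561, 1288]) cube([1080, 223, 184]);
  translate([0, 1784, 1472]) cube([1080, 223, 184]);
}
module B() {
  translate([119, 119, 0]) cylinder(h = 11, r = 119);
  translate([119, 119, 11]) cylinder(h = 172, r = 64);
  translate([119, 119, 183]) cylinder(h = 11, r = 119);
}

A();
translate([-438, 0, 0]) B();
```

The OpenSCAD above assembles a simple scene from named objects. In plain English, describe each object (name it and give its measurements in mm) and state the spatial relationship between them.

A is a straight staircase of 9 solid steps. Each step is 1080 mm wide (x), 223 mm deep (y, the going) and 184 mm tall (the rise). The first step rests on the floor; each subsequent step sits one going further in +y and one rise higher in +z, directly behind and above the previous step with no overlap.

B is a spool: two coaxial disc flanges of radius 119 mm and thickness 11 mm, joined by a core cylinder of radius 64 mm and height 172 mm. The lower flange rests on z = 0 and the three cylinders share a vertical axis.

The spool is on the floor beside the staircase on its −x side.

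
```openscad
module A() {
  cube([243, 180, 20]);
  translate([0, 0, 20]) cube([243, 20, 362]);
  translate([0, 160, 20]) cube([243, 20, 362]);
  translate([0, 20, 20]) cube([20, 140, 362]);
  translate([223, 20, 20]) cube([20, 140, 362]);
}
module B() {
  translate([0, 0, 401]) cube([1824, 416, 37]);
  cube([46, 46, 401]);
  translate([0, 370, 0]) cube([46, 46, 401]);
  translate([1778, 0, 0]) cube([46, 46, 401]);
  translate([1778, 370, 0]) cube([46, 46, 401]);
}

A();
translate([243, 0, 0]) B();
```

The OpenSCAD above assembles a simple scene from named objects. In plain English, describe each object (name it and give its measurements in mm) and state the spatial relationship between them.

A is an open-topped rectangular box: outside dimensions 243×180×382 mm, with a uniform wall and base thickness of 20 mm. The base is a full 243×180 slab on the floor; four walls sit on top of the base. The front and back walls (the −y and +y sides) span the full width; the two side walls fit between them.

B is a bench: a 1824×416 mm seat slab, 37 mm thick, top at z = 438 mm, on four 46×46 mm square legs flush with the seat corners and standing on z = 0.

The bench is against the open box's +x side, with their −y faces flush.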